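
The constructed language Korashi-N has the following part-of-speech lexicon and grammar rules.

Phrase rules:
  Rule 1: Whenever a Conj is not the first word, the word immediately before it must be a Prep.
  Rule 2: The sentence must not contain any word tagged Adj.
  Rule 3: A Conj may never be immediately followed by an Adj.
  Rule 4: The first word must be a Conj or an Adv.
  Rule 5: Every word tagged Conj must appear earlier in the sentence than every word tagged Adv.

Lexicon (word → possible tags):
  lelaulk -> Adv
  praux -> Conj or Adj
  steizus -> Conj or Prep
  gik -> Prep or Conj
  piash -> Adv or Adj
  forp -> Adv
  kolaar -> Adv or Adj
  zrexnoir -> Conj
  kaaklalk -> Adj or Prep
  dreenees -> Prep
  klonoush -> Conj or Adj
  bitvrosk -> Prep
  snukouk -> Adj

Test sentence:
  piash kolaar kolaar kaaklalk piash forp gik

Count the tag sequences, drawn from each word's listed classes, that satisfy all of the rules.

Candidates per position — 1:piash {Adv,Adj}; 2:kolaar {Adv,Adj}; 3:kolaar {Adv,Adj}; 4:kaaklalk {Adj,Prep}; 5:piash {Adv,Adj}; 6:forp {Adv}; 7:gik {Prep,Conj}.
There are 64 candidate sequences in total.
The sequences that satisfy every rule: Adv Adv Adv Prep Adv Adv Prep.
Count = 1.

1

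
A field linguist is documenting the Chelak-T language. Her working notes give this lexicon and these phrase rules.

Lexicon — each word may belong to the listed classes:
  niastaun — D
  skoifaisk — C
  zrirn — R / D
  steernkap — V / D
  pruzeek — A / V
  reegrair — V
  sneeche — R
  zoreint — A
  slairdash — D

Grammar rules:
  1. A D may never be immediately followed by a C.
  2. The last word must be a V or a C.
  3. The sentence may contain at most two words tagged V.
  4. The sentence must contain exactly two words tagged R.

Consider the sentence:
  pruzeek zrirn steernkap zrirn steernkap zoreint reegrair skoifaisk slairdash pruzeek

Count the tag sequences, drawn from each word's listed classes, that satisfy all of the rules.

1

Candidates per position — 1:pruzeek {A,V}; 2:zrirn {R,D}; 3:steernkap {V,D}; 4:zrirn {R,D}; 5:steernkap {V,D}; 6:zoreint {A}; 7:reegrair {V}; 8:skoifaisk {C}; 9:slairdash {D}; 10:pruzeek {A,V}.
There are 64 candidate sequences in total.
The sequences that satisfy every rule: A R D R D A V C D V.
Count = 1.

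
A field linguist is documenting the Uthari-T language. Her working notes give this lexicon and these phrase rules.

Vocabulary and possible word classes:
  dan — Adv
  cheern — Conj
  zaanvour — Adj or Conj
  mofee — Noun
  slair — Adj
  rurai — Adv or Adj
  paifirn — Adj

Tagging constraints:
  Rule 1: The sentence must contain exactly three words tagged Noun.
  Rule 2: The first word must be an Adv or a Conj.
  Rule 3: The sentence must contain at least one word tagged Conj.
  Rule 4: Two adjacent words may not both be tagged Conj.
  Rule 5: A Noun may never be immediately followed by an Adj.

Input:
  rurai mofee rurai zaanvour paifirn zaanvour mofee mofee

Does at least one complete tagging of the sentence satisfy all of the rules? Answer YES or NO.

Candidates per position — 1:rurai {Adv,Adj}; 2:mofee {Noun}; 3:rurai {Adv,Adj}; 4:zaanvour {Adj,Conj}; 5:paifirn {Adj}; 6:zaanvour {Adj,Conj}; 7:mofee {Noun}; 8:mofee {Noun}.
One satisfying assignment: Adv Noun Adv Conj Adj Conj Noun Noun.
Check: rule 1 ok; rule 2 ok; rule 3 ok; rule 4 ok; rule 5 ok.

YES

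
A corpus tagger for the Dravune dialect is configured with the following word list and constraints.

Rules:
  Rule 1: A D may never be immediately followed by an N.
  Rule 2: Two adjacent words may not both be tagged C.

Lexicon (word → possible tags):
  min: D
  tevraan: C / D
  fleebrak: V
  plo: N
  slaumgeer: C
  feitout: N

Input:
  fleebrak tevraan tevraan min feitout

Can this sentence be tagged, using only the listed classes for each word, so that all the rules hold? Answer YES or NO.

NO

Candidates per position — 1:fleebrak {V}; 2:tevraan {C,D}; 3:tevraan {C,D}; 4:min {D}; 5:feitout {N}.
Rule 1 cannot be satisfied by any choice of tags from the lexicon.
So there is no consistent tagging.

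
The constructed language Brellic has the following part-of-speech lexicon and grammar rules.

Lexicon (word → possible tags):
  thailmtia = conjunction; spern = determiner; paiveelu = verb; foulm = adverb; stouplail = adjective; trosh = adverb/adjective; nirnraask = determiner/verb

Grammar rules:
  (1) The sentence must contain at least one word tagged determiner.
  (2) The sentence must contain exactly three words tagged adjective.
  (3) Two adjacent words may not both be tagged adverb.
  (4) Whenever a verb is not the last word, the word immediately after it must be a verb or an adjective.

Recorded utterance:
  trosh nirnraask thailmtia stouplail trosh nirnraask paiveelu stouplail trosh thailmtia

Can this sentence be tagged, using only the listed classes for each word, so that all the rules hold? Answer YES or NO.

YES

Candidates per position — 1:trosh {adverb,adjective}; 2:nirnraask {determiner,verb}; 3:thailmtia {conjunction}; 4:stouplail {adjective}; 5:trosh {adverb,adjective}; 6:nirnraask {determiner,verb}; 7:paiveelu {verb}; 8:stouplail {adjective}; 9:trosh {adverb,adjective}; 10:thailmtia {conjunction}.
One satisfying assignment: adverb determiner conjunction adjective adjective determiner verb adjective adverb conjunction.
Rule-by-rule: rule 1 holds; rule 2 holds; rule 3 holds; rule 4 holds.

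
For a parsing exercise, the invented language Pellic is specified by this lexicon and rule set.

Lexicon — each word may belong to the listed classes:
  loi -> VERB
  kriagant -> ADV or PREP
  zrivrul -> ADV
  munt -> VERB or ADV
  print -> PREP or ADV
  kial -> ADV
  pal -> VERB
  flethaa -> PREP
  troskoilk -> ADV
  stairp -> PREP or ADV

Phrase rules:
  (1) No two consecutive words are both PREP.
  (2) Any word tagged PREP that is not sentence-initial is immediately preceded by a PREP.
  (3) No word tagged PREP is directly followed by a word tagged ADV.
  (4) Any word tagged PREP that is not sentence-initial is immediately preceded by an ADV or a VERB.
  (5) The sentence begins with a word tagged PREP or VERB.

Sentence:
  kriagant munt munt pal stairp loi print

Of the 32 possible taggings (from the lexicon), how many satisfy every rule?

Candidates per position — 1:kriagant {ADV,PREP}; 2:munt {VERB,ADV}; 3:munt {VERB,ADV}; 4:pal {VERB}; 5:stairp {PREP,ADV}; 6:loi {VERB}; 7:print {PREP,ADV}.
There are 32 candidate sequences in total.
The sequences that satisfy every rule: PREP VERB VERB VERB ADV VERB ADV; PREP VERB ADV VERB ADV VERB ADV.
Count = 2.

2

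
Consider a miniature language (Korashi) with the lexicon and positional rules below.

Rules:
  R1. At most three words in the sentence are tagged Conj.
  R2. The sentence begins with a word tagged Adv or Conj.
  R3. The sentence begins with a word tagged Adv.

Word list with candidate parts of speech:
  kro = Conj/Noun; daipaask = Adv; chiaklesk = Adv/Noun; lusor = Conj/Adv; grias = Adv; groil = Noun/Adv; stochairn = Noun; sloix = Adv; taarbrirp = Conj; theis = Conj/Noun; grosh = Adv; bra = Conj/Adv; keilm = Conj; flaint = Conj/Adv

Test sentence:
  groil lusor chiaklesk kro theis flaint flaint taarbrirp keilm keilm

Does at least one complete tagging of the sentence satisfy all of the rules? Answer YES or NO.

YES

Candidates per position — 1:groil {Noun,Adv}; 2:lusor {Conj,Adv}; 3:chiaklesk {Adv,Noun}; 4:kro {Conj,Noun}; 5:theis {Conj,Noun}; 6:flaint {Conj,Adv}; 7:flaint {Conj,Adv}; 8:taarbrirp {Conj}; 9:keilm {Conj}; 10:keilm {Conj}.
One satisfying assignment: Adv Adv Adv Noun Noun Adv Adv Conj Conj Conj.
Verifying each rule — rule 1 ✓; rule 2 ✓; rule 3 ✓.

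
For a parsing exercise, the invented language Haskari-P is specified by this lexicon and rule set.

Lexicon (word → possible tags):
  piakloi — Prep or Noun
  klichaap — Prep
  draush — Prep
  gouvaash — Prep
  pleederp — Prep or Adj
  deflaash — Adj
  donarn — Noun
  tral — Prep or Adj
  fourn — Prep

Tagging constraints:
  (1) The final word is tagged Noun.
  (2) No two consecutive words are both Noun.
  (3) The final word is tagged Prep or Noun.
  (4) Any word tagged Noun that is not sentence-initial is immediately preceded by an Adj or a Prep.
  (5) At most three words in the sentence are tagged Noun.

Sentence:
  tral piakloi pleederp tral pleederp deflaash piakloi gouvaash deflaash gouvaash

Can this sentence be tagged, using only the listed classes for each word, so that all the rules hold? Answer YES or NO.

NO

Candidates per position — 1:tral {Prep,Adj}; 2:piakloi {Prep,Noun}; 3:pleederp {Prep,Adj}; 4:tral {Prep,Adj}; 5:pleederp {Prep,Adj}; 6:deflaash {Adj}; 7:piakloi {Prep,Noun}; 8:gouvaash {Prep}; 9:deflaash {Adj}; 10:gouvaash {Prep}.
Rule 1 cannot be satisfied by any choice of tags from the lexicon.
So there is no consistent tagging.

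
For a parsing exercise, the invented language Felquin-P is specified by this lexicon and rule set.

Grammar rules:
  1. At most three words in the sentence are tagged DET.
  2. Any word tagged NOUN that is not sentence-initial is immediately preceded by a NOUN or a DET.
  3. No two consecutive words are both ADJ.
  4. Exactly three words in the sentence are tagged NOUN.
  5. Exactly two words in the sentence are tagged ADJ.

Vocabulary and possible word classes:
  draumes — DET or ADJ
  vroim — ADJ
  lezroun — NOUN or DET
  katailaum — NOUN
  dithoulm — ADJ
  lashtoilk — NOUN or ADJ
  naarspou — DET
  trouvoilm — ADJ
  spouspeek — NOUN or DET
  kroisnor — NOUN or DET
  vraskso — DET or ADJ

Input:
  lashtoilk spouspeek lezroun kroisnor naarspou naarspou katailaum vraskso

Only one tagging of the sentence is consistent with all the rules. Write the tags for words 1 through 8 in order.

ADJ DET NOUN NOUN DET DET NOUN ADJ

Candidates per position — 1:lashtoilk {NOUN,ADJ}; 2:spouspeek {NOUN,DET}; 3:lezroun {NOUN,DET}; 4:kroisnor {NOUN,DET}; 5:naarspou {DET}; 6:naarspou {DET}; 7:katailaum {NOUN}; 8:vraskso {DET,ADJ}.
Word 1 cannot be NOUN — rule 5 would then fail for every completion. It is ADJ.
Word 2 cannot be NOUN — rule 2 would then fail for every completion. It is DET.
Word 3 cannot be DET — rule 1 would then fail for every completion. It is NOUN.
Word 4 cannot be DET — rule 1 would then fail for every completion. It is NOUN.
Word 8 cannot be DET — rule 1 would then fail for every completion. It is ADJ.
That leaves exactly one tagging: ADJ DET NOUN NOUN DET DET NOUN ADJ.
Checking: rule 1 ✓; rule 2 ✓; rule 3 ✓; rule 4 ✓; rule 5 ✓.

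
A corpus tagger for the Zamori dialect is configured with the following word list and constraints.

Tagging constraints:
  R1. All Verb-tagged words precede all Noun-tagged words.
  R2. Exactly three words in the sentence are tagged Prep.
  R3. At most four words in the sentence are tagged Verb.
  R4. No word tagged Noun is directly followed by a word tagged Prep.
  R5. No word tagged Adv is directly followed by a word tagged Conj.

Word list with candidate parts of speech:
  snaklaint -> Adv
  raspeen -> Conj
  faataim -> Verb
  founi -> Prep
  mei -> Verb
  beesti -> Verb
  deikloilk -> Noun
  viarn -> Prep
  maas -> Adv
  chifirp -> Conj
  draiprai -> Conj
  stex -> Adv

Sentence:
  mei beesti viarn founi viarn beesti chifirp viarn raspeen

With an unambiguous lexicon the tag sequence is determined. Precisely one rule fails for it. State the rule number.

Fixed tagging: Verb Verb Prep Prep Prep Verb Conj Prep Conj.
Applying the rules: R1 ✓, R2 ✗, R3 ✓, R4 ✓, R5 ✓.
Only rule 2 fails.

2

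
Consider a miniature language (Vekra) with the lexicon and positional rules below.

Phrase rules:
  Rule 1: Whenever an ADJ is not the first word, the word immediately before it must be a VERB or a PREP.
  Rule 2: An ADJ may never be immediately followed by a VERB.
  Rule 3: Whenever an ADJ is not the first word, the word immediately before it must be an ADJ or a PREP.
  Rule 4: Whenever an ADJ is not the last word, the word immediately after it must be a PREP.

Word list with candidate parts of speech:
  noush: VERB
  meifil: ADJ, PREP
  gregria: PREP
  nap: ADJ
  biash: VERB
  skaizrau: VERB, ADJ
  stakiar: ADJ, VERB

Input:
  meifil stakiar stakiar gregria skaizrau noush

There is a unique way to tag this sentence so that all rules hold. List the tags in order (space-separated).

PREP VERB VERB PREP VERB VERB

Candidates per position — 1:meifil {ADJ,PREP}; 2:stakiar {ADJ,VERB}; 3:stakiar {ADJ,VERB}; 4:gregria {PREP}; 5:skaizrau {VERB,ADJ}; 6:noush {VERB}.
Position 1: tagging it ADJ would leave rule 4 unsatisfiable, so it must be PREP.
Position 2: tagging it ADJ would leave rule 4 unsatisfiable, so it must be VERB.
Position 3: tagging it ADJ would leave rule 3 unsatisfiable, so it must be VERB.
Position 5: tagging it ADJ would leave rule 2 unsatisfiable, so it must be VERB.
So the tagging must be: PREP VERB VERB PREP VERB VERB.
Verifying each rule — rule 1 ✓; rule 2 ✓; rule 3 ✓; rule 4 ✓.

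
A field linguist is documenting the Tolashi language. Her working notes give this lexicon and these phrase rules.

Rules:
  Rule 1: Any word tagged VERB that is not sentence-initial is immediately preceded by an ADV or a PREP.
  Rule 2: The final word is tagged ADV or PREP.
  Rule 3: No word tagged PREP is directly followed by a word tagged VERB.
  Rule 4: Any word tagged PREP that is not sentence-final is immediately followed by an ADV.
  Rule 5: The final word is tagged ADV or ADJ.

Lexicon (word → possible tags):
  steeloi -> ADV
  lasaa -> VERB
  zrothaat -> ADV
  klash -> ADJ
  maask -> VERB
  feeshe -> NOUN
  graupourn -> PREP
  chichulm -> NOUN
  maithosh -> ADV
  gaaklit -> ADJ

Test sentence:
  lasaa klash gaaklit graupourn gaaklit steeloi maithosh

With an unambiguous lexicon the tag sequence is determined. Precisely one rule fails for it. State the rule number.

Fixed tagging: VERB ADJ ADJ PREP ADJ ADV ADV.
Applying the rules: R1 holds, R2 holds, R3 holds, R4 violated, R5 holds.
Only rule 4 fails.

4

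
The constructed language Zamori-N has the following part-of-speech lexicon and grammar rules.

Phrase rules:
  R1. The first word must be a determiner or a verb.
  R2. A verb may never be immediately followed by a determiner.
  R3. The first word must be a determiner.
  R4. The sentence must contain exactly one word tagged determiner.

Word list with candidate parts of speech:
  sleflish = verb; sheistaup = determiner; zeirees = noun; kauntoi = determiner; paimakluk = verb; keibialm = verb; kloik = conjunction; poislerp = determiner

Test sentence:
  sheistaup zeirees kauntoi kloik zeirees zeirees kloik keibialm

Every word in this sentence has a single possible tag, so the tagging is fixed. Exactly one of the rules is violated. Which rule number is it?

Fixed tagging: determiner noun determiner conjunction noun noun conjunction verb.
Checking each rule: R1 ✓, R2 ✓, R3 ✓, R4 ✗.
Only rule 4 fails.

4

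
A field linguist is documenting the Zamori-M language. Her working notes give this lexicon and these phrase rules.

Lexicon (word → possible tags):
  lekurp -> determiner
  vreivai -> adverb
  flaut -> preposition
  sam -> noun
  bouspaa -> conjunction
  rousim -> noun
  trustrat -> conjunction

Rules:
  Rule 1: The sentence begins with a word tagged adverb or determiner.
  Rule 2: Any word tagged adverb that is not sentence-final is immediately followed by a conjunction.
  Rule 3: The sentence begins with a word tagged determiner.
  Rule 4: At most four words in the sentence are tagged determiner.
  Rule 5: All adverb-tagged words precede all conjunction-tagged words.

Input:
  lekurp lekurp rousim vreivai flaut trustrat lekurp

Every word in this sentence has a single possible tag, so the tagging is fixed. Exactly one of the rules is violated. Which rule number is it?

Fixed tagging: determiner determiner noun adverb preposition conjunction determiner.
Checking each rule: R1 pass, R2 fail, R3 pass, R4 pass, R5 pass.
Only rule 2 fails.

2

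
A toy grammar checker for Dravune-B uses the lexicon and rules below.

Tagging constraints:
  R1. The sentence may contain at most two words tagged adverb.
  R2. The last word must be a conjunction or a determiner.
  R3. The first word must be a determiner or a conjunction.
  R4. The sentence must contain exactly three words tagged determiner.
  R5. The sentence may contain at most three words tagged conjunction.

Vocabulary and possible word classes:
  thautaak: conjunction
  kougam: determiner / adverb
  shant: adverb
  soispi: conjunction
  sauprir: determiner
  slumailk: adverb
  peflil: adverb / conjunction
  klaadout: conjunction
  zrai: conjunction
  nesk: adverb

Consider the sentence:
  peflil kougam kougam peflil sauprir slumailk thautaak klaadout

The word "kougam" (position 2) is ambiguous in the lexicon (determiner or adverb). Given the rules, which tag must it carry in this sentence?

determiner

Candidates per position — 1:peflil {adverb,conjunction}; 2:kougam {determiner,adverb}; 3:kougam {determiner,adverb}; 4:peflil {adverb,conjunction}; 5:sauprir {determiner}; 6:slumailk {adverb}; 7:thautaak {conjunction}; 8:klaadout {conjunction}.
Word 1 cannot be adverb — rule 3 would then fail for every completion. It is conjunction.
Word 2 cannot be adverb — rule 4 would then fail for every completion. It is determiner.
Word 3 cannot be adverb — rule 4 would then fail for every completion. It is determiner.
Word 4 cannot be conjunction — rule 5 would then fail for every completion. It is adverb.
So the tagging must be: conjunction determiner determiner adverb determiner adverb conjunction conjunction.
Rule-by-rule: rule 1 satisfied; rule 2 satisfied; rule 3 satisfied; rule 4 satisfied; rule 5 satisfied.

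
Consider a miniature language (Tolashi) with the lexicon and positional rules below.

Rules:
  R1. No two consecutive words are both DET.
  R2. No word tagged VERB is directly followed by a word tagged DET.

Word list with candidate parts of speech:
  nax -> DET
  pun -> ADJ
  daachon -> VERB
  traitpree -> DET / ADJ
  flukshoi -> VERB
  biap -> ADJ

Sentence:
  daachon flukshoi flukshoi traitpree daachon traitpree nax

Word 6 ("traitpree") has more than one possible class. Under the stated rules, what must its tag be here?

Candidates per position — 1:daachon {VERB}; 2:flukshoi {VERB}; 3:flukshoi {VERB}; 4:traitpree {DET,ADJ}; 5:daachon {VERB}; 6:traitpree {DET,ADJ}; 7:nax {DET}.
If word 4 were DET, no tagging could satisfy rule 2; so word 4 is ADJ.
If word 6 were DET, no tagging could satisfy rule 1; so word 6 is ADJ.
The only consistent sequence is: VERB VERB VERB ADJ VERB ADJ DET.
Checking: rule 1 ok; rule 2 ok.

ADJ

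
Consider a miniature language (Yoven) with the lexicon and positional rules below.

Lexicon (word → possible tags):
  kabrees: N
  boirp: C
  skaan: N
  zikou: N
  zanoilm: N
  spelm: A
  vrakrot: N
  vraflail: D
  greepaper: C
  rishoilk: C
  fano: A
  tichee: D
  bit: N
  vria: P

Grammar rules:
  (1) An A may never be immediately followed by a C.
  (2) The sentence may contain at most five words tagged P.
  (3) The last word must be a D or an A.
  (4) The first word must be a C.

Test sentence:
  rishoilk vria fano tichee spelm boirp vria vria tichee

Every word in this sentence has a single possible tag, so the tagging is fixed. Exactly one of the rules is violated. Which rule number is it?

Fixed tagging: C P A D A C P P D.
Rule check: R1 fail, R2 pass, R3 pass, R4 pass.
Only rule 1 fails.

1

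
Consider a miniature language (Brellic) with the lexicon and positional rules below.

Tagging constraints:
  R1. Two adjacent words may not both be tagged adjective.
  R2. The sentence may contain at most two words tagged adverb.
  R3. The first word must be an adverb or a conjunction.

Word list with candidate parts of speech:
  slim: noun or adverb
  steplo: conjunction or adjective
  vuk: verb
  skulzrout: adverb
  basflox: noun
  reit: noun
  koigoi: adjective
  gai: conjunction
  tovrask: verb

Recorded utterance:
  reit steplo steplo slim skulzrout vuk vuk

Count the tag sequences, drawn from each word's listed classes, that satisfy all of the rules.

0

Candidates per position — 1:reit {noun}; 2:steplo {conjunction,adjective}; 3:steplo {conjunction,adjective}; 4:slim {noun,adverb}; 5:skulzrout {adverb}; 6:vuk {verb}; 7:vuk {verb}.
There are 8 candidate sequences in total.
Rule 3 cannot be satisfied by any choice of tags from the lexicon.
So there is no consistent tagging.
Count = 0.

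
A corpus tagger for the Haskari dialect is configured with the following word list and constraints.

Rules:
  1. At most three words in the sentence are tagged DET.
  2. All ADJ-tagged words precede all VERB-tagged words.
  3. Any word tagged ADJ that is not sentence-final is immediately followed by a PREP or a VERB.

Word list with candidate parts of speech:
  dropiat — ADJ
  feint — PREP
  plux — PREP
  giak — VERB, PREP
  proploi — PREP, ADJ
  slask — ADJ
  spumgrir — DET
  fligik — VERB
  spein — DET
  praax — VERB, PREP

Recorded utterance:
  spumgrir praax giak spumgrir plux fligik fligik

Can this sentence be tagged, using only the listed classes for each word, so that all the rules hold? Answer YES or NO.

YES

Candidates per position — 1:spumgrir {DET}; 2:praax {VERB,PREP}; 3:giak {VERB,PREP}; 4:spumgrir {DET}; 5:plux {PREP}; 6:fligik {VERB}; 7:fligik {VERB}.
One satisfying assignment: DET VERB PREP DET PREP VERB VERB.
Verifying each rule — rule 1 holds; rule 2 holds; rule 3 holds.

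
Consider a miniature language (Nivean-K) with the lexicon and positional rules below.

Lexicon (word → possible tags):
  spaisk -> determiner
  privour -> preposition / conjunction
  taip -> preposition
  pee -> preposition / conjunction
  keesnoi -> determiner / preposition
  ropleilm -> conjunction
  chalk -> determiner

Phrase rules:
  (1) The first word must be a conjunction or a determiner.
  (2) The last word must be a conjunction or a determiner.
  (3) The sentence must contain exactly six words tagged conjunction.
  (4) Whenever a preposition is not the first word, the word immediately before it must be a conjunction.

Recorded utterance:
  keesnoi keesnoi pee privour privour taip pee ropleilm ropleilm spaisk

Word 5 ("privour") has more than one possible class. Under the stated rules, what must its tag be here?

Candidates per position — 1:keesnoi {determiner,preposition}; 2:keesnoi {determiner,preposition}; 3:pee {preposition,conjunction}; 4:privour {preposition,conjunction}; 5:privour {preposition,conjunction}; 6:taip {preposition}; 7:pee {preposition,conjunction}; 8:ropleilm {conjunction}; 9:ropleilm {conjunction}; 10:spaisk {determiner}.
At position 1, choosing preposition makes rule 1 impossible to satisfy; hence determiner.
At position 2, choosing preposition makes rule 4 impossible to satisfy; hence determiner.
At position 3, choosing preposition makes rule 3 impossible to satisfy; hence conjunction.
At position 4, choosing preposition makes rule 3 impossible to satisfy; hence conjunction.
At position 5, choosing preposition makes rule 3 impossible to satisfy; hence conjunction.
At position 7, choosing preposition makes rule 3 impossible to satisfy; hence conjunction.
The only consistent sequence is: determiner determiner conjunction conjunction conjunction preposition conjunction conjunction conjunction determiner.
Rule-by-rule: rule 1 satisfied; rule 2 satisfied; rule 3 satisfied; rule 4 satisfied.

conjunction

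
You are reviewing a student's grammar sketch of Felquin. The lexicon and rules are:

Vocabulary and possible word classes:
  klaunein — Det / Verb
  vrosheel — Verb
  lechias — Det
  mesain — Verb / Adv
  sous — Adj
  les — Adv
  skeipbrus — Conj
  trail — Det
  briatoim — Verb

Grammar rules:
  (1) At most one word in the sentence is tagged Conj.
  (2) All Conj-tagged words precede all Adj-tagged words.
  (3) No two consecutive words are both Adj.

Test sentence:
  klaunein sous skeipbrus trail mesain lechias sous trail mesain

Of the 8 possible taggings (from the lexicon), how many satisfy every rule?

0

Candidates per position — 1:klaunein {Det,Verb}; 2:sous {Adj}; 3:skeipbrus {Conj}; 4:trail {Det}; 5:mesain {Verb,Adv}; 6:lechias {Det}; 7:sous {Adj}; 8:trail {Det}; 9:mesain {Verb,Adv}.
There are 8 candidate sequences in total.
Rule 2 cannot be satisfied by any choice of tags from the lexicon.
So there is no consistent tagging.
Count = 0.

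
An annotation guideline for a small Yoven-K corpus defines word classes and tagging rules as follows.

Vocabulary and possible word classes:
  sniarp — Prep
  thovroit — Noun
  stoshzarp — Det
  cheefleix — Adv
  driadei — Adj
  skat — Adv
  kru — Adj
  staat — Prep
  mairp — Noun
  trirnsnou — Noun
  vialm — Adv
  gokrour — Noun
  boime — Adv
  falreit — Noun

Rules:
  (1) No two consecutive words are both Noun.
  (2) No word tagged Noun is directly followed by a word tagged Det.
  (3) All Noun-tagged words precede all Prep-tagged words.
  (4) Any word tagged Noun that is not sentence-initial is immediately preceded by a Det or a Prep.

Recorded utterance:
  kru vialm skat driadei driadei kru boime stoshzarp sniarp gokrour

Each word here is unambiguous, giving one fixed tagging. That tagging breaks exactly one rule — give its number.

Fixed tagging: Adj Adv Adv Adj Adj Adj Adv Det Prep Noun.
Rule check: R1 holds, R2 holds, R3 violated, R4 holds.
Only rule 3 fails.

3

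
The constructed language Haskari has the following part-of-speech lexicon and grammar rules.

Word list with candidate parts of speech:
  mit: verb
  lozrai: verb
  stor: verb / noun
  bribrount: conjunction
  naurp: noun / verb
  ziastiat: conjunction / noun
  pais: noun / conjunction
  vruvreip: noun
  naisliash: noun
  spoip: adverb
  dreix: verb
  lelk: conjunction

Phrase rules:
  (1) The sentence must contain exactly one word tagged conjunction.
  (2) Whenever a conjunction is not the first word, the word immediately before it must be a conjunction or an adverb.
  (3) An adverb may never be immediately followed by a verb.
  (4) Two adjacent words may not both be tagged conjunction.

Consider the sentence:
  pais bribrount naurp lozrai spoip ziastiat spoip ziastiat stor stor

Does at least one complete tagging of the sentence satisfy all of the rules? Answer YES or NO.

NO

Candidates per position — 1:pais {noun,conjunction}; 2:bribrount {conjunction}; 3:naurp {noun,verb}; 4:lozrai {verb}; 5:spoip {adverb}; 6:ziastiat {conjunction,noun}; 7:spoip {adverb}; 8:ziastiat {conjunction,noun}; 9:stor {verb,noun}; 10:stor {verb,noun}.
Every candidate sequence violates at least one rule; no consistent tagging exists.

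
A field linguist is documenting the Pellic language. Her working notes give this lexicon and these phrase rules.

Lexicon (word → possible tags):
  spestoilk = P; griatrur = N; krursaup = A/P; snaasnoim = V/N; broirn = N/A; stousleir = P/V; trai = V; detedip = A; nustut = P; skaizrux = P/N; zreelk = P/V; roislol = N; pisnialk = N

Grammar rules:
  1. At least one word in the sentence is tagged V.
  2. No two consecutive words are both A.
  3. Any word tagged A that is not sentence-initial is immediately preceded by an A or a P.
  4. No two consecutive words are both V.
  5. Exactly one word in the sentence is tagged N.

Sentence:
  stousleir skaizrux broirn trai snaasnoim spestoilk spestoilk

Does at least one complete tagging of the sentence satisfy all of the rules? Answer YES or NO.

YES

Candidates per position — 1:stousleir {P,V}; 2:skaizrux {P,N}; 3:broirn {N,A}; 4:trai {V}; 5:snaasnoim {V,N}; 6:spestoilk {P}; 7:spestoilk {P}.
One satisfying assignment: P P A V N P P.
Rule-by-rule: rule 1 ✓; rule 2 ✓; rule 3 ✓; rule 4 ✓; rule 5 ✓.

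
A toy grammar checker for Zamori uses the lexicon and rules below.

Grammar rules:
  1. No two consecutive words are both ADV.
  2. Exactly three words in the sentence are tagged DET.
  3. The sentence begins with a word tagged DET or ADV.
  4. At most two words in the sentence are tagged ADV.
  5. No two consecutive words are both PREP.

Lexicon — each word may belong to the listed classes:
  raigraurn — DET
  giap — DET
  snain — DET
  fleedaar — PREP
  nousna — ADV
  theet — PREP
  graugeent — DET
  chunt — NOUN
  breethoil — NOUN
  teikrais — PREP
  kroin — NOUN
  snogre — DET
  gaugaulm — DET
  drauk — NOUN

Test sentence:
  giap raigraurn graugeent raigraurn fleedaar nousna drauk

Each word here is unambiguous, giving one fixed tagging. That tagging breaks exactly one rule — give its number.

2

Fixed tagging: DET DET DET DET PREP ADV NOUN.
Rule check: R1 pass, R2 fail, R3 pass, R4 pass, R5 pass.
Only rule 2 fails.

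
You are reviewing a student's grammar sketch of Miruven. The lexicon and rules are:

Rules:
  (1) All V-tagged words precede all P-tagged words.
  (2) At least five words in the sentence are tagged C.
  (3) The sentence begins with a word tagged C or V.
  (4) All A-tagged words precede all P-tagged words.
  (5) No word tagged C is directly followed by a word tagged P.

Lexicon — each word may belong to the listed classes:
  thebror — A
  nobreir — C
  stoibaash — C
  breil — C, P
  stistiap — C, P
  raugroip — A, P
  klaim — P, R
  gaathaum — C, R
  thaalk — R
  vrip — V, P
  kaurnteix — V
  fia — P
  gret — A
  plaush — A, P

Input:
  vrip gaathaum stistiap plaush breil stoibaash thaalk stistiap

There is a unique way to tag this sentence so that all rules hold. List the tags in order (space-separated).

V C C A C C R C

Candidates per position — 1:vrip {V,P}; 2:gaathaum {C,R}; 3:stistiap {C,P}; 4:plaush {A,P}; 5:breil {C,P}; 6:stoibaash {C}; 7:thaalk {R}; 8:stistiap {C,P}.
If word 1 were P, no tagging could satisfy rule 3; so word 1 is V.
If word 2 were R, no tagging could satisfy rule 2; so word 2 is C.
If word 3 were P, no tagging could satisfy rule 2; so word 3 is C.
If word 4 were P, no tagging could satisfy rule 5; so word 4 is A.
If word 5 were P, no tagging could satisfy rule 2; so word 5 is C.
If word 8 were P, no tagging could satisfy rule 2; so word 8 is C.
So the tagging must be: V C C A C C R C.
Rule-by-rule: rule 1 ✓; rule 2 ✓; rule 3 ✓; rule 4 ✓; rule 5 ✓.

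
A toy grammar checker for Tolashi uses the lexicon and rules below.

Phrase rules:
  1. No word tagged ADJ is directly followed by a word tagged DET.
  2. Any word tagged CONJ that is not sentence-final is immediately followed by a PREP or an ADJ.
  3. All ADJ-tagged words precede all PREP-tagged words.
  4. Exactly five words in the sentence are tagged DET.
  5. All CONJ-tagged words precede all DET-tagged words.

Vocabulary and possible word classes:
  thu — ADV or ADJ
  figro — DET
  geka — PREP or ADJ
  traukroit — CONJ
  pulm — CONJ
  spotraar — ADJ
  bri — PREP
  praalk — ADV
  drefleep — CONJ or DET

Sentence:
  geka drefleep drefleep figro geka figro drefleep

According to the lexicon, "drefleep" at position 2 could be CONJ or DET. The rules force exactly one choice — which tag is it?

DET

Candidates per position — 1:geka {PREP,ADJ}; 2:drefleep {CONJ,DET}; 3:drefleep {CONJ,DET}; 4:figro {DET}; 5:geka {PREP,ADJ}; 6:figro {DET}; 7:drefleep {CONJ,DET}.
If word 2 were CONJ, no tagging could satisfy rule 2; so word 2 is DET.
If word 3 were CONJ, no tagging could satisfy rule 2; so word 3 is DET.
If word 5 were ADJ, no tagging could satisfy rule 1; so word 5 is PREP.
If word 7 were CONJ, no tagging could satisfy rule 4; so word 7 is DET.
If word 1 were ADJ, no tagging could satisfy rule 1; so word 1 is PREP.
So the tagging must be: PREP DET DET DET PREP DET DET.
Checking: rule 1 ✓; rule 2 ✓; rule 3 ✓; rule 4 ✓; rule 5 ✓.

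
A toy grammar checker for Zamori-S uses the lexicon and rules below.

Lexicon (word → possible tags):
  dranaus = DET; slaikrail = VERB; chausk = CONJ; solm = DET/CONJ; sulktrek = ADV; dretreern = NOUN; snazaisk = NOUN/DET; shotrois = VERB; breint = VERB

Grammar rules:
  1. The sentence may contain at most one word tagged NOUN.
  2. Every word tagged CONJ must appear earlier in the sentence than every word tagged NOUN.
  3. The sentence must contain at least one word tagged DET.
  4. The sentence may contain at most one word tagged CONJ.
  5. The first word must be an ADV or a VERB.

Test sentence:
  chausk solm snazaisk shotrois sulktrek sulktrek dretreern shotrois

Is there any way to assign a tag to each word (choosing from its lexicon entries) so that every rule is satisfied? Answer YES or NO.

Candidates per position — 1:chausk {CONJ}; 2:solm {DET,CONJ}; 3:snazaisk {NOUN,DET}; 4:shotrois {VERB}; 5:sulktrek {ADV}; 6:sulktrek {ADV}; 7:dretreern {NOUN}; 8:shotrois {VERB}.
Rule 5 cannot be satisfied by any choice of tags from the lexicon.
So there is no consistent tagging.

NO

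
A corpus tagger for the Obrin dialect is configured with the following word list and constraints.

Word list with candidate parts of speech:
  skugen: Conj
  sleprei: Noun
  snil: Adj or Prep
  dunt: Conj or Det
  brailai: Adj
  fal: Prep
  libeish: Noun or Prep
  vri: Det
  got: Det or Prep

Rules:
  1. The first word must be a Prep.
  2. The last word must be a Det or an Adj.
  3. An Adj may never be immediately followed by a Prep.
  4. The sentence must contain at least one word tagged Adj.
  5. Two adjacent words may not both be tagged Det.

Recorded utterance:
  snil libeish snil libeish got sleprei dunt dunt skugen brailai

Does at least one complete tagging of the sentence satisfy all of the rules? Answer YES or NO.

Candidates per position — 1:snil {Adj,Prep}; 2:libeish {Noun,Prep}; 3:snil {Adj,Prep}; 4:libeish {Noun,Prep}; 5:got {Det,Prep}; 6:sleprei {Noun}; 7:dunt {Conj,Det}; 8:dunt {Conj,Det}; 9:skugen {Conj}; 10:brailai {Adj}.
One satisfying assignment: Prep Prep Prep Prep Det Noun Conj Conj Conj Adj.
Check: rule 1 holds; rule 2 holds; rule 3 holds; rule 4 holds; rule 5 holds.

YES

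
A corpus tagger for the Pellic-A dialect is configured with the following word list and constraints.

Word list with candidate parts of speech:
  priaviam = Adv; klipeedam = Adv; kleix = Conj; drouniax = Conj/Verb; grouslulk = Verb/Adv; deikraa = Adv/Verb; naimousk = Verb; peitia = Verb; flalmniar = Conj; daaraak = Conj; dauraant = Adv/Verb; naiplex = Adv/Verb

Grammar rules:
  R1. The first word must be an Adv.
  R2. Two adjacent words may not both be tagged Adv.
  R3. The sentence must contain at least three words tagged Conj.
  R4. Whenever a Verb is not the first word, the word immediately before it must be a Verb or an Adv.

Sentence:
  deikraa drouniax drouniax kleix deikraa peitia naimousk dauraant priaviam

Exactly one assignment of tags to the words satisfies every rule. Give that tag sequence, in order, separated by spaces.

Adv Conj Conj Conj Adv Verb Verb Verb Adv

Candidates per position — 1:deikraa {Adv,Verb}; 2:drouniax {Conj,Verb}; 3:drouniax {Conj,Verb}; 4:kleix {Conj}; 5:deikraa {Adv,Verb}; 6:peitia {Verb}; 7:naimousk {Verb}; 8:dauraant {Adv,Verb}; 9:priaviam {Adv}.
Position 1: tagging it Verb would leave rule 1 unsatisfiable, so it must be Adv.
Position 2: tagging it Verb would leave rule 3 unsatisfiable, so it must be Conj.
Position 3: tagging it Verb would leave rule 3 unsatisfiable, so it must be Conj.
Position 5: tagging it Verb would leave rule 4 unsatisfiable, so it must be Adv.
Position 8: tagging it Adv would leave rule 2 unsatisfiable, so it must be Verb.
The only consistent sequence is: Adv Conj Conj Conj Adv Verb Verb Verb Adv.
Rule-by-rule: rule 1 satisfied; rule 2 satisfied; rule 3 satisfied; rule 4 satisfied.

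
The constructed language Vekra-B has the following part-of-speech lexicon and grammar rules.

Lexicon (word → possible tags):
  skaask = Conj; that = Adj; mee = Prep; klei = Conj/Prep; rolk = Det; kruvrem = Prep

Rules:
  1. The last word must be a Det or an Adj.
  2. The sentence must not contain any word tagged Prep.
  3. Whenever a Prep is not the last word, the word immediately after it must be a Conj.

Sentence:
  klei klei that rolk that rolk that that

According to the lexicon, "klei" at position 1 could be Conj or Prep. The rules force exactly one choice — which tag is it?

Candidates per position — 1:klei {Conj,Prep}; 2:klei {Conj,Prep}; 3:that {Adj}; 4:rolk {Det}; 5:that {Adj}; 6:rolk {Det}; 7:that {Adj}; 8:that {Adj}.
At position 1, choosing Prep makes rule 2 impossible to satisfy; hence Conj.
At position 2, choosing Prep makes rule 2 impossible to satisfy; hence Conj.
So the tagging must be: Conj Conj Adj Det Adj Det Adj Adj.
Check: rule 1 satisfied; rule 2 satisfied; rule 3 satisfied.

Conj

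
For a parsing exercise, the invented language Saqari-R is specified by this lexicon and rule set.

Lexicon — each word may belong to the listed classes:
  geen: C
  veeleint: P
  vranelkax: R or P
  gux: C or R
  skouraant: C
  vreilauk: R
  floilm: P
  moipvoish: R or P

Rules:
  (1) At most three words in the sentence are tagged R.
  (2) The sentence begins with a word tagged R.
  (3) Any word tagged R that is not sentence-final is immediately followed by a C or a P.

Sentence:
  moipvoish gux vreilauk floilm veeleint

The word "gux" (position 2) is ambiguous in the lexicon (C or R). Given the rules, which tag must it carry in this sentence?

C

Candidates per position — 1:moipvoish {R,P}; 2:gux {C,R}; 3:vreilauk {R}; 4:floilm {P}; 5:veeleint {P}.
At position 1, choosing P makes rule 2 impossible to satisfy; hence R.
At position 2, choosing R makes rule 3 impossible to satisfy; hence C.
That leaves exactly one tagging: R C R P P.
Verifying each rule — rule 1 ✓; rule 2 ✓; rule 3 ✓.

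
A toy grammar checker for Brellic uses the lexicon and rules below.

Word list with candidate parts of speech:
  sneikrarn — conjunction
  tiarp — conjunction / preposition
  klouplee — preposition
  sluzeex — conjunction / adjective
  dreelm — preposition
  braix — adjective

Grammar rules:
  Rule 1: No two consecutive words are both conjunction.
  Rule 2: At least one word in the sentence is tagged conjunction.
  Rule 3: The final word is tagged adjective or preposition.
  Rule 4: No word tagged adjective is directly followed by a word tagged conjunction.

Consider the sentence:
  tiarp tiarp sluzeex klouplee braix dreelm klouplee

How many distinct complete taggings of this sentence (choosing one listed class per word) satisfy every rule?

Candidates per position — 1:tiarp {conjunction,preposition}; 2:tiarp {conjunction,preposition}; 3:sluzeex {conjunction,adjective}; 4:klouplee {preposition}; 5:braix {adjective}; 6:dreelm {preposition}; 7:klouplee {preposition}.
There are 8 candidate sequences in total.
The sequences that satisfy every rule: conjunction preposition conjunction preposition adjective preposition preposition; conjunction preposition adjective preposition adjective preposition preposition; preposition conjunction adjective preposition adjective preposition preposition; preposition preposition conjunction preposition adjective preposition preposition.
Count = 4.

4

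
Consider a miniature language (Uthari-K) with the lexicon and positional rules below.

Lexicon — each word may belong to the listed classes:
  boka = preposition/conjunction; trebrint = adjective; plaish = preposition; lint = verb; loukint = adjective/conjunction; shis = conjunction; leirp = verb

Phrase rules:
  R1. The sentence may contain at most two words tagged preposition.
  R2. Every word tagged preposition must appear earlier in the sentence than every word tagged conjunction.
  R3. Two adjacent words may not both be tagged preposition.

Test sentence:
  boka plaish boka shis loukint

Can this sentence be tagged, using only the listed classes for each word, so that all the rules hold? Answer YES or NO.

Candidates per position — 1:boka {preposition,conjunction}; 2:plaish {preposition}; 3:boka {preposition,conjunction}; 4:shis {conjunction}; 5:loukint {adjective,conjunction}.
Every candidate sequence violates at least one rule; no consistent tagging exists.

NO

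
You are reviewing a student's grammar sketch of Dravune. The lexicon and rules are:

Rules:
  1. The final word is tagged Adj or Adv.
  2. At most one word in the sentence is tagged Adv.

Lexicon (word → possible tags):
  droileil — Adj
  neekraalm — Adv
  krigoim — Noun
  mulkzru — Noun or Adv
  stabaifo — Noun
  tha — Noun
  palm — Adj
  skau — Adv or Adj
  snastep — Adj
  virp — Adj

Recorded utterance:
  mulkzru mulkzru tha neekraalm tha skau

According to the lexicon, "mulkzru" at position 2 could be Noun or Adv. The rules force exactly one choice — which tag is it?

Noun

Candidates per position — 1:mulkzru {Noun,Adv}; 2:mulkzru {Noun,Adv}; 3:tha {Noun}; 4:neekraalm {Adv}; 5:tha {Noun}; 6:skau {Adv,Adj}.
Position 1: tagging it Adv would leave rule 2 unsatisfiable, so it must be Noun.
Position 2: tagging it Adv would leave rule 2 unsatisfiable, so it must be Noun.
Position 6: tagging it Adv would leave rule 2 unsatisfiable, so it must be Adj.
The unique satisfying tagging is: Noun Noun Noun Adv Noun Adj.
Verifying each rule — rule 1 holds; rule 2 holds.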